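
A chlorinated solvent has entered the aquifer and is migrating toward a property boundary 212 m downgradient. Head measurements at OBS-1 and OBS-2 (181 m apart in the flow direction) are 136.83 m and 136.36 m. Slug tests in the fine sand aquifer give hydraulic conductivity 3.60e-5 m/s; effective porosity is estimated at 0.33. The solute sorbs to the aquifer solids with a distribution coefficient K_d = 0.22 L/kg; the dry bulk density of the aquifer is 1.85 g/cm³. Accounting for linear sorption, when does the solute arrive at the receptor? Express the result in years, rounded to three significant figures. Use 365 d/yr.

Hydraulic gradient i = (136.83 − 136.36) / 181 = 0.47 / 181 = 0.002597
K = 3.60e-5 m/s × 86400 s/d = 3.110 m/d
Darcy flux q = K·i = 3.110 × 0.002597 = 0.008077 m/d
v_s = q/n_e = 0.008077/0.33 = 0.02447 m/d
Retardation R = 1 + ρ_b·K_d/n = 1 + 1.85×0.22/0.33 = 2.233
Contaminant velocity v_c = v/R = 0.02447/2.233 = 0.01096 m/d
t = L/v_c = 212/0.01096 = 19340 d
   = 19340/365 = 53.0 yr

53.0 years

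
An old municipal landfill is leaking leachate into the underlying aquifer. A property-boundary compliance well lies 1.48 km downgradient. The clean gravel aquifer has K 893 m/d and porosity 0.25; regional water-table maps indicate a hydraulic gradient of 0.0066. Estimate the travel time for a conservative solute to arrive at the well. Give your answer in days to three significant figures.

q = Ki = 893 × 0.0066 = 5.894 m/d
Seepage velocity v = q / n = 5.894 / 0.25 = 23.58 m/d
L = 1.48 km = 1480 m
t = L / v = 1480 / 23.58 = 62.78 d

62.8 days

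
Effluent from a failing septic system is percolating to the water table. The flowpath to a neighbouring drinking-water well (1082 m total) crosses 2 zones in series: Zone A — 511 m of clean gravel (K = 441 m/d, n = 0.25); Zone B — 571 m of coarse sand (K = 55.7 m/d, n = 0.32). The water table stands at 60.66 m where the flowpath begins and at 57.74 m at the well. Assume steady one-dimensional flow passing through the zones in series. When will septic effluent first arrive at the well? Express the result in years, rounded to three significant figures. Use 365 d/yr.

3.32 years

Total head drop ΔH = 60.66 − 57.74 = 2.92 m
Steady 1-D flow in series ⇒ the Darcy flux q is identical in every zone and the zone head losses add (resistances L/K in series).
Σ(L/K) = 511/441 + 571/55.7 = 1.159 + 10.25 = 11.41 d
q = ΔH / Σ(L/K) = 2.92 / 11.41 = 0.2559 m/d (same in every zone)
Zone A: v = q/n = 0.2559/0.25 = 1.024 m/d → t_A = 511/1.024 = 499.2 d
Zone B: v = q/n = 0.2559/0.32 = 0.7997 m/d → t_B = 571/0.7997 = 714.0 d
Total t = 499.2 + 714.0 = 1213 d
   = 1213 / 365 = 3.32 yr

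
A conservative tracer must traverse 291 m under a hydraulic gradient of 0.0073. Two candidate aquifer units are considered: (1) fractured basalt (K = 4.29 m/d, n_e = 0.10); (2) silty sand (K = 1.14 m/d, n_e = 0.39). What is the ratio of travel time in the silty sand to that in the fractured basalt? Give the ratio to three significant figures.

Unit 1 (fractured basalt): v = 4.29×0.0073/0.10 = 0.3132 m/d, t = 291/0.3132 = 929.2 d
Unit 2 (silty sand): v = 1.14×0.0073/0.39 = 0.02134 m/d, t = 291/0.02134 = 13640 d
t(silty sand) / t(fractured basalt) = 13640/929.2 = 14.7

14.7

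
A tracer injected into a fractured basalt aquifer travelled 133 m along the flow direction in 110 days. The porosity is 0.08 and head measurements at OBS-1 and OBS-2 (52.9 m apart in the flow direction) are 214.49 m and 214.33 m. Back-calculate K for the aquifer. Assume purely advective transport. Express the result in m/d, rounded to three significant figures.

Hydraulic gradient i = (214.49 − 214.33) / 52.9 = 0.16 / 52.9 = 0.003025
v = L / t = 133 / 110 = 1.209 m/d
K = v · n / i = 1.209 × 0.08 / 0.003025 = 32.0 m/d

32.0 m/d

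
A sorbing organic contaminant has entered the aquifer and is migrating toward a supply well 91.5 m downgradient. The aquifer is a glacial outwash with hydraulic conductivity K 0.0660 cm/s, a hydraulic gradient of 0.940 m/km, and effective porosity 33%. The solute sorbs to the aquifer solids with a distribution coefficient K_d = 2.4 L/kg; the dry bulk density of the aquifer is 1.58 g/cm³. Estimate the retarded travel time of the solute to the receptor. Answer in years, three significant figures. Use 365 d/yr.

19.3 years

K = 0.0660 cm/s × 864 = 57.02 m/d
q = Ki = 57.02 × 9.4e-4 = 0.05360 m/d
Seepage velocity v = q / n = 0.05360 / 0.33 = 0.1624 m/d
Retardation R = 1 + ρ_b·K_d/n = 1 + 1.58×2.4/0.33 = 12.49
Contaminant velocity v_c = v/R = 0.1624/12.49 = 0.01300 m/d
t = L/v_c = 91.5/0.01300 = 7036 d
   = 7036/365 = 19.3 yr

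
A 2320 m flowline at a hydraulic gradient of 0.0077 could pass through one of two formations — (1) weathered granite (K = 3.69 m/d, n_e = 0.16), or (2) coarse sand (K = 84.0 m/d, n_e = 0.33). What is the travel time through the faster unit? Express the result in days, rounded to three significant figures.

Unit 1 (weathered granite): v = 3.69×0.0077/0.16 = 0.1776 m/d, t = 2320/0.1776 = 13060 d
Unit 2 (coarse sand): v = 84.0×0.0077/0.33 = 1.960 m/d, t = 2320/1.960 = 1184 d
Faster unit: t = 1180 d

1180 days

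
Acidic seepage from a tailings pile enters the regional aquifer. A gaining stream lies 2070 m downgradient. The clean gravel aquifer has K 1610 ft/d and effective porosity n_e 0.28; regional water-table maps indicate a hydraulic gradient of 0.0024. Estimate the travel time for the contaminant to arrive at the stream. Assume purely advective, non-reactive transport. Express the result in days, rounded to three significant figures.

K = 1610 ft/d × 0.3048 = 490.7 m/d
Specific discharge q = 490.7 × 0.0024 = 1.178 m/d
v = Ki/n = 490.7·0.0024/0.28 = 4.206 m/d
t = L / v = 2070 / 4.206 = 492.1 d

492 days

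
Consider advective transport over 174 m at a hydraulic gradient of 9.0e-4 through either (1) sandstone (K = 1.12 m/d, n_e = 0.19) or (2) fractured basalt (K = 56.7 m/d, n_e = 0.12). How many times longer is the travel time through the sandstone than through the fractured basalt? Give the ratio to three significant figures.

Unit 1 (sandstone): v = 1.12×9.0e-4/0.19 = 0.005305 m/d, t = 174/0.005305 = 32800 d
Unit 2 (fractured basalt): v = 56.7×9.0e-4/0.12 = 0.4253 m/d, t = 174/0.4253 = 409.2 d
t(sandstone) / t(fractured basalt) = 32800/409.2 = 80.2

80.2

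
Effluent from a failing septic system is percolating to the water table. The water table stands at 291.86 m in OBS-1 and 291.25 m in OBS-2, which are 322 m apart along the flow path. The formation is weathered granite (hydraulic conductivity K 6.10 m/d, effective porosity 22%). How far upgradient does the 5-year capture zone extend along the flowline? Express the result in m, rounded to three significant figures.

Hydraulic gradient i = (291.86 − 291.25) / 322 = 0.61 / 322 = 0.001894
Darcy flux q = K·i = 6.10 × 0.001894 = 0.01156 m/d
v_s = q/n_e = 0.01156/0.22 = 0.05253 m/d
T = 5 yr × 365 = 1825 d
L = v × T = 0.05253 × 1825 = 95.86 m

95.9 m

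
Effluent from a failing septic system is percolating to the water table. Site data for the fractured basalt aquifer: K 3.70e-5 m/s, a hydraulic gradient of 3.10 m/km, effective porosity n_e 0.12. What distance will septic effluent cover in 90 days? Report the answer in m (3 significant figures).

7.43 m

K = 3.70e-5 m/s × 86400 s/d = 3.197 m/d
q = Ki = 3.197 × 0.0031 = 0.009910 m/d
v_s = q/n_e = 0.009910/0.12 = 0.08258 m/d
L = v × T = 0.08258 × 90 = 7.433 m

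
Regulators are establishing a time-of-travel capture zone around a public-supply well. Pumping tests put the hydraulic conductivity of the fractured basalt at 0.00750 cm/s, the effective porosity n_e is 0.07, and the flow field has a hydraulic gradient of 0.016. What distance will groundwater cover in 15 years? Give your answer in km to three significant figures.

8.11 km

K = 0.00750 cm/s × 864 = 6.480 m/d
Darcy flux q = K·i = 6.480 × 0.016 = 0.1037 m/d
Average linear velocity = 0.1037 / 0.07 = 1.481 m/d
T = 15 yr × 365 = 5475 d
L = v × T = 1.481 × 5475 = 8109 m
   = 8.11 km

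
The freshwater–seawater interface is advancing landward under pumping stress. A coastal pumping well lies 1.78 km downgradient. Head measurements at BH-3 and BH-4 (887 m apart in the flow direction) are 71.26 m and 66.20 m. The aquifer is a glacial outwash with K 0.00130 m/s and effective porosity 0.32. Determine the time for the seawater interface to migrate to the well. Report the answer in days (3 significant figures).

Hydraulic gradient i = (71.26 − 66.20) / 887 = 5.06 / 887 = 0.005705
K = 0.00130 m/s × 86400 s/d = 112.3 m/d
Darcy flux q = K·i = 112.3 × 0.005705 = 0.6407 m/d
Average linear velocity = 0.6407 / 0.32 = 2.002 m/d
L = 1.78 km = 1780 m
t = L / v = 1780 / 2.002 = 889.0 d

889 days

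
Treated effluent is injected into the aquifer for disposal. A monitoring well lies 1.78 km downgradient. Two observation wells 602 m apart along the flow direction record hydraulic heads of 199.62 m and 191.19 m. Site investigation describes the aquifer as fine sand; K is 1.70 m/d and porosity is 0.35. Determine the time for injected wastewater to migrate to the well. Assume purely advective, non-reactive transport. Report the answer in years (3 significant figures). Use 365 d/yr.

Hydraulic gradient i = (199.62 − 191.19) / 602 = 8.43 / 602 = 0.01400
Specific discharge q = 1.70 × 0.01400 = 0.02381 m/d
Average linear velocity = 0.02381 / 0.35 = 0.06802 m/d
L = 1.78 km = 1780 m
t = L / v = 1780 / 0.06802 = 26170 d
   = 26170 / 365 = 71.7 yr

71.7 years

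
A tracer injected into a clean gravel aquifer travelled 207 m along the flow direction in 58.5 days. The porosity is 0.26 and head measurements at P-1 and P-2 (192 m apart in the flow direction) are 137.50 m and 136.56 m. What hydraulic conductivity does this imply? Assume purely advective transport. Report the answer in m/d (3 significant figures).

188 m/d

Hydraulic gradient i = (137.50 − 136.56) / 192 = 0.94 / 192 = 0.004896
v = L / t = 207 / 58.5 = 3.538 m/d
K = v · n / i = 3.538 × 0.26 / 0.004896 = 188 m/d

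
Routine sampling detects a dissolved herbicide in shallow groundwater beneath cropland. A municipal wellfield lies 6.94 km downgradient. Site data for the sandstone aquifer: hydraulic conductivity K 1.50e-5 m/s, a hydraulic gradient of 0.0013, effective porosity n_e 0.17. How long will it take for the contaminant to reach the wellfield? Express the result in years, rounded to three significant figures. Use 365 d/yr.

K = 1.50e-5 m/s × 86400 s/d = 1.296 m/d
Darcy flux q = K·i = 1.296 × 0.0013 = 0.001685 m/d
v = Ki/n = 1.296·0.0013/0.17 = 0.009911 m/d
L = 6.94 km = 6940 m
t = L / v = 6940 / 0.009911 = 700300 d
   = 700300 / 365 = 1920 yr

1920 years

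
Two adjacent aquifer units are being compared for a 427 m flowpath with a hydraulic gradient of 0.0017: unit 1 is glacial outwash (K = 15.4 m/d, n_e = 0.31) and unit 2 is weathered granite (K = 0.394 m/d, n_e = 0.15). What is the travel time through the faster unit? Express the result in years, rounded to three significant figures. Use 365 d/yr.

Unit 1 (glacial outwash): v = 15.4×0.0017/0.31 = 0.08445 m/d, t = 427/0.08445 = 5056 d
Unit 2 (weathered granite): v = 0.394×0.0017/0.15 = 0.004465 m/d, t = 427/0.004465 = 95630 d
Faster: 5056 d / 365 = 13.9 yr

13.9 years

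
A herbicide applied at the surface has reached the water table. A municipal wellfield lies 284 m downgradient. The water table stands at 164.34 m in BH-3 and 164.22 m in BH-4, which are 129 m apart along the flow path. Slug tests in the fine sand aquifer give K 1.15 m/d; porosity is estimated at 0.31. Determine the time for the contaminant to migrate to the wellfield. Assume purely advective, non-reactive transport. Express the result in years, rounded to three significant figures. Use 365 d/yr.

225 years

Hydraulic gradient i = (164.34 − 164.22) / 129 = 0.12 / 129 = 9.302e-4
q = Ki = 1.15 × 9.302e-4 = 0.001070 m/d
Average linear velocity = 0.001070 / 0.31 = 0.003451 m/d
t = L / v = 284 / 0.003451 = 82300 d
   = 82300 / 365 = 225 yr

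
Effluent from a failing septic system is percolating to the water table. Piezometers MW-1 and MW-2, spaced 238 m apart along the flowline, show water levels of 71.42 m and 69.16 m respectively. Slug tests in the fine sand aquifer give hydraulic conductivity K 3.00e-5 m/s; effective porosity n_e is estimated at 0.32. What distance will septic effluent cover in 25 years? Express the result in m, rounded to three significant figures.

702 m

Hydraulic gradient i = (71.42 − 69.16) / 238 = 2.26 / 238 = 0.009496
K = 3.00e-5 m/s × 86400 s/d = 2.592 m/d
Specific discharge q = 2.592 × 0.009496 = 0.02461 m/d
Seepage velocity v = q / n = 0.02461 / 0.32 = 0.07692 m/d
T = 25 yr × 365 = 9125 d
L = v × T = 0.07692 × 9125 = 701.9 m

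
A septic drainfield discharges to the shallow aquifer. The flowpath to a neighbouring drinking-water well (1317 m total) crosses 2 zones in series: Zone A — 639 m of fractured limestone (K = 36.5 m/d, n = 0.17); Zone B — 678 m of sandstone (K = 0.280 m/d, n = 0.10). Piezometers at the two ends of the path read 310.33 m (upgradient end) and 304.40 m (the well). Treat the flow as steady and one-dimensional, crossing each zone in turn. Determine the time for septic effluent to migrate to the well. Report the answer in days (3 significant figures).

72600 days

Total head drop ΔH = 310.33 − 304.40 = 5.93 m
Continuity: the same q passes through each zone, so ΔH = q·Σ(L_j/K_j) — the zones act as resistances in series.
Σ(L/K) = 639/36.5 + 678/0.280 = 17.51 + 2421 = 2439 d
q = ΔH / Σ(L/K) = 5.93 / 2439 = 0.002431 m/d (same in every zone)
Zone A: v = q/n = 0.002431/0.17 = 0.01430 m/d → t_A = 639/0.01430 = 44680 d
Zone B: v = q/n = 0.002431/0.10 = 0.02431 m/d → t_B = 678/0.02431 = 27890 d
Total t = 44680 + 27890 = 72560 d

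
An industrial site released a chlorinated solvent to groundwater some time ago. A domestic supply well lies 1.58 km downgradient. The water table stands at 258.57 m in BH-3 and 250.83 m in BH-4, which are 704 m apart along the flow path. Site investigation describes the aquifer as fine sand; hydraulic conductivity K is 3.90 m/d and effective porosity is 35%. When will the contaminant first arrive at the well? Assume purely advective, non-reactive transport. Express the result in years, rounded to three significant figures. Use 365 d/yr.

Hydraulic gradient i = (258.57 − 250.83) / 704 = 7.74 / 704 = 0.01099
Darcy flux q = K·i = 3.90 × 0.01099 = 0.04288 m/d
Average linear velocity = 0.04288 / 0.35 = 0.1225 m/d
L = 1.58 km = 1580 m
t = L / v = 1580 / 0.1225 = 12900 d
   = 12900 / 365 = 35.3 yr

35.3 years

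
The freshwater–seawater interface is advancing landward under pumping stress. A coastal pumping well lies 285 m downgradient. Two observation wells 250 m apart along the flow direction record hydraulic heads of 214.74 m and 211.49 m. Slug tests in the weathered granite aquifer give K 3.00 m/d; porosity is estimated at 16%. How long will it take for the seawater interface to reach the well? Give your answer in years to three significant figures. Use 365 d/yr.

3.20 years

Hydraulic gradient i = (214.74 − 211.49) / 250 = 3.25 / 250 = 0.01300
q = Ki = 3.00 × 0.01300 = 0.03900 m/d
Seepage velocity v = q / n = 0.03900 / 0.16 = 0.2438 m/d
t = L / v = 285 / 0.2438 = 1169 d
   = 1169 / 365 = 3.20 yr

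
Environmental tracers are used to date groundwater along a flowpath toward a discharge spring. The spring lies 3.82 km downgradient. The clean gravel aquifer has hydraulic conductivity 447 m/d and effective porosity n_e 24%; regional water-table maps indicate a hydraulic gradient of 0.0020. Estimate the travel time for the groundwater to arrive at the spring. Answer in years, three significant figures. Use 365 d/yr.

q = Ki = 447 × 0.0020 = 0.8940 m/d
v_s = q/n_e = 0.8940/0.24 = 3.725 m/d
L = 3.82 km = 3820 m
t = L / v = 3820 / 3.725 = 1026 d
   = 1026 / 365 = 2.81 yr

2.81 years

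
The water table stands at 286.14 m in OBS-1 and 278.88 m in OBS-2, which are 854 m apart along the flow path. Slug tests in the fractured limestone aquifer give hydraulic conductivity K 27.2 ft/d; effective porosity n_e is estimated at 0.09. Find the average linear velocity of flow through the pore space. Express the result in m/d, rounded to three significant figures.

0.783 m/d

Hydraulic gradient i = (286.14 − 278.88) / 854 = 7.26 / 854 = 0.008501
K = 27.2 ft/d × 0.3048 = 8.291 m/d
Darcy flux q = K·i = 8.291 × 0.008501 = 0.07048 m/d
Seepage velocity v = q / n = 0.07048 / 0.09 = 0.7831 m/d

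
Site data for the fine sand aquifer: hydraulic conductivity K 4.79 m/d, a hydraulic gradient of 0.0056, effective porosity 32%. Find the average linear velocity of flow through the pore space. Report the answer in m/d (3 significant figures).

q = Ki = 4.79 × 0.0056 = 0.02682 m/d
Average linear velocity = 0.02682 / 0.32 = 0.08383 m/d

0.0838 m/d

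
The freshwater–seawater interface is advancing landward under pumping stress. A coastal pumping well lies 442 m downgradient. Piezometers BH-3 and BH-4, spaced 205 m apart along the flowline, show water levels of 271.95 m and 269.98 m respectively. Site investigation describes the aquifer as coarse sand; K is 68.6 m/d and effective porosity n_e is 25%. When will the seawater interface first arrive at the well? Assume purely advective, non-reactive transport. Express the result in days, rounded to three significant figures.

Hydraulic gradient i = (271.95 − 269.98) / 205 = 1.97 / 205 = 0.009610
Darcy flux q = K·i = 68.6 × 0.009610 = 0.6592 m/d
v_s = q/n_e = 0.6592/0.25 = 2.637 m/d
t = L / v = 442 / 2.637 = 167.6 d

168 days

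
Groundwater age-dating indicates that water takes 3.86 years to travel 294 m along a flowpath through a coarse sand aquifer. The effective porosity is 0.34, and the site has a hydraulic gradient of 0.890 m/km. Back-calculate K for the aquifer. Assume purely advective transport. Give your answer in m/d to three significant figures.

t = 3.86 years = 1409 d
v = L / t = 294 / 1409 = 0.2087 m/d
K = v · n / i = 0.2087 × 0.34 / 8.9e-4 = 79.7 m/d

79.7 m/d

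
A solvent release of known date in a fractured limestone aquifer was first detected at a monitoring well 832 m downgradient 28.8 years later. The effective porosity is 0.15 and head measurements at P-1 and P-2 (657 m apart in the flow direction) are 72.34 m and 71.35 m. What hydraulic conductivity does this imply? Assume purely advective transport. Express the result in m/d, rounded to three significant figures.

7.88 m/d

Hydraulic gradient i = (72.34 − 71.35) / 657 = 0.99 / 657 = 0.001507
t = 28.8 years = 10510 d
v = L / t = 832 / 10510 = 0.07915 m/d
K = v · n / i = 0.07915 × 0.15 / 0.001507 = 7.88 m/d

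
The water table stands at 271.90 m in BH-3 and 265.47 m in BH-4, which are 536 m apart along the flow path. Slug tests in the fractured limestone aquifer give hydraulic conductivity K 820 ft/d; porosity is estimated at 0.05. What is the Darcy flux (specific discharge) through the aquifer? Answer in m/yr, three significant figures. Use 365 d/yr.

Hydraulic gradient i = (271.90 − 265.47) / 536 = 6.43 / 536 = 0.01200
K = 820 ft/d × 0.3048 = 249.9 m/d
q = Ki = 249.9 × 0.01200 = 2.998 m/d
   = 2.998 × 365 = 1090 m/yr

1090 m/yr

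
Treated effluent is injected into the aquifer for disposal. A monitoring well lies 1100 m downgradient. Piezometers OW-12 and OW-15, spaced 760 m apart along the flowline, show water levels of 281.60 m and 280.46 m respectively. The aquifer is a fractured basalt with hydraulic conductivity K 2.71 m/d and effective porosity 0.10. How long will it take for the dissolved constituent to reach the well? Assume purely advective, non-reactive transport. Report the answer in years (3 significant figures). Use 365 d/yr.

Hydraulic gradient i = (281.60 − 280.46) / 760 = 1.14 / 760 = 0.001500
Darcy flux q = K·i = 2.71 × 0.001500 = 0.004065 m/d
v = Ki/n = 2.71·0.001500/0.10 = 0.04065 m/d
t = L / v = 1100 / 0.04065 = 27060 d
   = 27060 / 365 = 74.1 yr

74.1 years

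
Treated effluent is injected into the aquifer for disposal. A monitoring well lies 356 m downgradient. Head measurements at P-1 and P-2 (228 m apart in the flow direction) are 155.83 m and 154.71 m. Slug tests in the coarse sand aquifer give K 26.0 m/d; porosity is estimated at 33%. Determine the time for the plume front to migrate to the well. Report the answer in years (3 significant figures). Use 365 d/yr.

Hydraulic gradient i = (155.83 − 154.71) / 228 = 1.12 / 228 = 0.004912
Specific discharge q = 26.0 × 0.004912 = 0.1277 m/d
v = Ki/n = 26.0·0.004912/0.33 = 0.3870 m/d
t = L / v = 356 / 0.3870 = 919.8 d
   = 919.8 / 365 = 2.52 yr

2.52 years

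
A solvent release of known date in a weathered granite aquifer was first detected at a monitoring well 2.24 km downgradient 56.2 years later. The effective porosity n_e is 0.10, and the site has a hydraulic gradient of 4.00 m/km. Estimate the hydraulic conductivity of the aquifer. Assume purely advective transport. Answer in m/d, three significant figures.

t = 56.2 years = 20510 d
L = 2.24 km = 2240 m
v = L / t = 2240 / 20510 = 0.1092 m/d
K = v · n / i = 0.1092 × 0.10 / 0.0040 = 2.73 m/d

2.73 m/d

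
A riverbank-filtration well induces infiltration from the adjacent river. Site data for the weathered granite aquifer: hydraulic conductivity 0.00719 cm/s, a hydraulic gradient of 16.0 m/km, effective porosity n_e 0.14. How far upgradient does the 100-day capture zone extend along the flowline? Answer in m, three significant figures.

71.0 m

K = 0.00719 cm/s × 864 = 6.212 m/d
Specific discharge q = 6.212 × 0.016 = 0.09939 m/d
Average linear velocity = 0.09939 / 0.14 = 0.7100 m/d
L = v × T = 0.7100 × 100 = 71.00 m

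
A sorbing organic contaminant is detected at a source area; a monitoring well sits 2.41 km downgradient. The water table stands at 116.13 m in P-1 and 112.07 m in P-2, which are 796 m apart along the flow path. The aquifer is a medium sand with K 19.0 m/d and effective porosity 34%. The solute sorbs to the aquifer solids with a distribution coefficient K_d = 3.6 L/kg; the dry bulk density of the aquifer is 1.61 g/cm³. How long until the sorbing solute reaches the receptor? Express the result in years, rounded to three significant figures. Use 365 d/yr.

418 years

Hydraulic gradient i = (116.13 − 112.07) / 796 = 4.06 / 796 = 0.005101
Specific discharge q = 19.0 × 0.005101 = 0.09691 m/d
Seepage velocity v = q / n = 0.09691 / 0.34 = 0.2850 m/d
Retardation R = 1 + ρ_b·K_d/n = 1 + 1.61×3.6/0.34 = 18.05
Contaminant velocity v_c = v/R = 0.2850/18.05 = 0.01579 m/d
L = 2.41 km = 2410 m
t = L/v_c = 2410/0.01579 = 152600 d
   = 152600/365 = 418 yr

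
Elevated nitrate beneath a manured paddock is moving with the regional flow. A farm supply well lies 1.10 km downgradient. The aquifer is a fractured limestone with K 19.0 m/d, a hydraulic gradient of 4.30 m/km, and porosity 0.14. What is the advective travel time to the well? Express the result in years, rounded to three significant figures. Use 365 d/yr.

Specific discharge q = 19.0 × 0.0043 = 0.08170 m/d
Seepage velocity v = q / n = 0.08170 / 0.14 = 0.5836 m/d
L = 1.10 km = 1100 m
t = L / v = 1100 / 0.5836 = 1885 d
   = 1885 / 365 = 5.16 yr

5.16 years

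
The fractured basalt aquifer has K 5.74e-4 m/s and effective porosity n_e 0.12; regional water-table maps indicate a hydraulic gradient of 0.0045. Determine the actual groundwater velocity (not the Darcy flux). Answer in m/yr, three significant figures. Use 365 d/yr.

679 m/yr

K = 5.74e-4 m/s × 86400 s/d = 49.59 m/d
Specific discharge q = 49.59 × 0.0045 = 0.2232 m/d
Seepage velocity v = q / n = 0.2232 / 0.12 = 1.860 m/d
   = 1.860 × 365 = 679 m/yr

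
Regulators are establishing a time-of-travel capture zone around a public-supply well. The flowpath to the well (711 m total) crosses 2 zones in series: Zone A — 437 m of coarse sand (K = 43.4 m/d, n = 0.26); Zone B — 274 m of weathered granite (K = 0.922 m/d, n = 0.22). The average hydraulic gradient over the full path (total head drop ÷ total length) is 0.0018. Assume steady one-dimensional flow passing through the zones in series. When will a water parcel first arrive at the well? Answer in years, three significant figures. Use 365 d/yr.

Steady 1-D flow in series ⇒ the Darcy flux q is identical in every zone and the zone head losses add (resistances L/K in series).
Σ(L/K) = 437/43.4 + 274/0.922 = 10.07 + 297.2 = 307.2 d
K_eq = L_total / Σ(L/K) = 711 / 307.2 = 2.314 m/d
q = K_eq · i = 2.314 × 0.0018 = 0.004165 m/d (same in every zone)
Zone A: v = q/n = 0.004165/0.26 = 0.01602 m/d → t_A = 437/0.01602 = 27280 d
Zone B: v = q/n = 0.004165/0.22 = 0.01893 m/d → t_B = 274/0.01893 = 14470 d
Total t = 27280 + 14470 = 41750 d
   = 41750 / 365 = 114 yr

114 years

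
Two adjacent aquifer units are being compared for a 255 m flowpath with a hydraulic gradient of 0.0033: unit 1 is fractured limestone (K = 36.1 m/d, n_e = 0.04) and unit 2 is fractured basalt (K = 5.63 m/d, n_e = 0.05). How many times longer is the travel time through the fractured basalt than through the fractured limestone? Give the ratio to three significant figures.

8.02

Unit 1 (fractured limestone): v = 36.1×0.0033/0.04 = 2.978 m/d, t = 255/2.978 = 85.62 d
Unit 2 (fractured basalt): v = 5.63×0.0033/0.05 = 0.3716 m/d, t = 255/0.3716 = 686.3 d
t(fractured basalt) / t(fractured limestone) = 686.3/85.62 = 8.02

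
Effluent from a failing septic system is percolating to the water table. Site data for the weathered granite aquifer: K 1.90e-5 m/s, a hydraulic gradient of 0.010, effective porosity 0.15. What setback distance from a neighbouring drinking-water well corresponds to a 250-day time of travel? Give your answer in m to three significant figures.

27.4 m

K = 1.90e-5 m/s × 86400 s/d = 1.642 m/d
Specific discharge q = 1.642 × 0.010 = 0.01642 m/d
Average linear velocity = 0.01642 / 0.15 = 0.1094 m/d
L = v × T = 0.1094 × 250 = 27.36 m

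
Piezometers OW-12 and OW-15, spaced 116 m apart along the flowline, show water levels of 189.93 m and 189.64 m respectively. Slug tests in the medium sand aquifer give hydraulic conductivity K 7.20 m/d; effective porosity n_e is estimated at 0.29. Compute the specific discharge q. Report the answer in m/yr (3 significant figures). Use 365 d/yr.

Hydraulic gradient i = (189.93 − 189.64) / 116 = 0.29 / 116 = 0.002500
q = Ki = 7.20 × 0.002500 = 0.01800 m/d
   = 0.01800 × 365 = 6.57 m/yr

6.57 m/yr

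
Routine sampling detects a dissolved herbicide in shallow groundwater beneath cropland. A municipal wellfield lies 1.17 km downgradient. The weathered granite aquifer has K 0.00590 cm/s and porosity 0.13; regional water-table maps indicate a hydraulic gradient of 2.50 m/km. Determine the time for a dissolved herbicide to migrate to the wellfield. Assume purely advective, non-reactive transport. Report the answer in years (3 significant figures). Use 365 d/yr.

K = 0.00590 cm/s × 864 = 5.098 m/d
Specific discharge q = 5.098 × 0.0025 = 0.01274 m/d
v = Ki/n = 5.098·0.0025/0.13 = 0.09803 m/d
L = 1.17 km = 1170 m
t = L / v = 1170 / 0.09803 = 11940 d
   = 11940 / 365 = 32.7 yr

32.7 years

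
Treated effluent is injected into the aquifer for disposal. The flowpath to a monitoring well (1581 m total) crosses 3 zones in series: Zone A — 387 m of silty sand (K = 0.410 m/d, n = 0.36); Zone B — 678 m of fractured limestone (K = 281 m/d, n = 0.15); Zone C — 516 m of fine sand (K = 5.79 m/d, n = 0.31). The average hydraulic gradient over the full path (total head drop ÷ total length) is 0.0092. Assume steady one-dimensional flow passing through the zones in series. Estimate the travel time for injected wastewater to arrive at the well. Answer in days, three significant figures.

28500 days

For zones in series the flux q is common to all zones; the equivalent conductivity is the harmonic (thickness-weighted) mean, K_eq = L_total / Σ(L_j/K_j).
Σ(L/K) = 387/0.410 + 678/281 + 516/5.79 = 943.9 + 2.413 + 89.12 = 1035 d
K_eq = L_total / Σ(L/K) = 1581 / 1035 = 1.527 m/d
q = K_eq · i = 1.527 × 0.0092 = 0.01405 m/d (same in every zone)
Zone A: v = q/n = 0.01405/0.36 = 0.03902 m/d → t_A = 387/0.03902 = 9918 d
Zone B: v = q/n = 0.01405/0.15 = 0.09365 m/d → t_B = 678/0.09365 = 7240 d
Zone C: v = q/n = 0.01405/0.31 = 0.04531 m/d → t_C = 516/0.04531 = 11390 d
Total t = 9918 + 7240 + 11390 = 28540 d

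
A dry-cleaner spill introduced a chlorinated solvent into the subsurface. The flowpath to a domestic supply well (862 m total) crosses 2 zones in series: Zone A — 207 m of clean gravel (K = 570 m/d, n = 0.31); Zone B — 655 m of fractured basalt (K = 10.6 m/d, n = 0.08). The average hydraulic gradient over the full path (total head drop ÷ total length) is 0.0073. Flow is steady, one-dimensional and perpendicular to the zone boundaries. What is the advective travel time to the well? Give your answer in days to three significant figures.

1150 days

Steady 1-D flow in series ⇒ the Darcy flux q is identical in every zone and the zone head losses add (resistances L/K in series).
Σ(L/K) = 207/570 + 655/10.6 = 0.3632 + 61.79 = 62.16 d
K_eq = L_total / Σ(L/K) = 862 / 62.16 = 13.87 m/d
q = K_eq · i = 13.87 × 0.0073 = 0.1012 m/d (same in every zone)
Zone A: v = q/n = 0.1012/0.31 = 0.3266 m/d → t_A = 207/0.3266 = 633.8 d
Zone B: v = q/n = 0.1012/0.08 = 1.265 m/d → t_B = 655/1.265 = 517.6 d
Total t = 633.8 + 517.6 = 1151 d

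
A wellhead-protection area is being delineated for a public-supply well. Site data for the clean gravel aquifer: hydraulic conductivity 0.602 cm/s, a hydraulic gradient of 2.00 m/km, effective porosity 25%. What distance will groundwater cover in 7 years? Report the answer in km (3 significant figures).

K = 0.602 cm/s × 864 = 520.1 m/d
Specific discharge q = 520.1 × 0.0020 = 1.040 m/d
Seepage velocity v = q / n = 1.040 / 0.25 = 4.161 m/d
T = 7 yr × 365 = 2555 d
L = v × T = 4.161 × 2555 = 10630 m
   = 10.6 km

10.6 km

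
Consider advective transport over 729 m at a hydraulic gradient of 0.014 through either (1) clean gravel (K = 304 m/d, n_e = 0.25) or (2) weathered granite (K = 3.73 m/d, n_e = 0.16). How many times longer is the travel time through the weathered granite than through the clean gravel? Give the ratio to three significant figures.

Unit 1 (clean gravel): v = 304×0.014/0.25 = 17.02 m/d, t = 729/17.02 = 42.82 d
Unit 2 (weathered granite): v = 3.73×0.014/0.16 = 0.3264 m/d, t = 729/0.3264 = 2234 d
t(weathered granite) / t(clean gravel) = 2234/42.82 = 52.2

52.2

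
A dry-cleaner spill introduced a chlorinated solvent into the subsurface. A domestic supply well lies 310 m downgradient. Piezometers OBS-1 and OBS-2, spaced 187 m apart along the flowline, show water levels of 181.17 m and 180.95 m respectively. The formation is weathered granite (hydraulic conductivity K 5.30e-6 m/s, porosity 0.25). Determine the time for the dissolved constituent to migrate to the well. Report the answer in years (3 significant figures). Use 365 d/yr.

394 years

Hydraulic gradient i = (181.17 − 180.95) / 187 = 0.22 / 187 = 0.001176
K = 5.30e-6 m/s × 86400 s/d = 0.4579 m/d
q = Ki = 0.4579 × 0.001176 = 5.387e-4 m/d
v_s = q/n_e = 5.387e-4/0.25 = 0.002155 m/d
t = L / v = 310 / 0.002155 = 143900 d
   = 143900 / 365 = 394 yr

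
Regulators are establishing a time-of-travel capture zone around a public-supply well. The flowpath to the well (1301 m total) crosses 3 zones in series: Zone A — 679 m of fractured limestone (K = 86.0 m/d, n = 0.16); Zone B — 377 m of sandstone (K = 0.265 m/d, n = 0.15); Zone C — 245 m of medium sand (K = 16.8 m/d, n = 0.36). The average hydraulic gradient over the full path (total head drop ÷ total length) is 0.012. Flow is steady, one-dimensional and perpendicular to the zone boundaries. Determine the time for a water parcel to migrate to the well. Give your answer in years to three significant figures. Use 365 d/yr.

64.3 years

Continuity: the same q passes through each zone, so ΔH = q·Σ(L_j/K_j) — the zones act as resistances in series.
Σ(L/K) = 679/86.0 + 377/0.265 + 245/16.8 = 7.895 + 1423 + 14.58 = 1445 d
K_eq = L_total / Σ(L/K) = 1301 / 1445 = 0.9003 m/d
q = K_eq · i = 0.9003 × 0.012 = 0.01080 m/d (same in every zone)
Zone A: v = q/n = 0.01080/0.16 = 0.06752 m/d → t_A = 679/0.06752 = 10060 d
Zone B: v = q/n = 0.01080/0.15 = 0.07202 m/d → t_B = 377/0.07202 = 5235 d
Zone C: v = q/n = 0.01080/0.36 = 0.03001 m/d → t_C = 245/0.03001 = 8164 d
Total t = 10060 + 5235 + 8164 = 23450 d
   = 23450 / 365 = 64.3 yr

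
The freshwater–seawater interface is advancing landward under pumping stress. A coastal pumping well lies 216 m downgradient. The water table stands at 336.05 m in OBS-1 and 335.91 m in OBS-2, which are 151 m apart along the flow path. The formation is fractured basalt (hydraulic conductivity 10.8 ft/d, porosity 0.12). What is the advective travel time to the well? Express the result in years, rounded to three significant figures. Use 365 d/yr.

23.3 years

Hydraulic gradient i = (336.05 − 335.91) / 151 = 0.14 / 151 = 9.272e-4
K = 10.8 ft/d × 0.3048 = 3.292 m/d
Darcy flux q = K·i = 3.292 × 9.272e-4 = 0.003052 m/d
Seepage velocity v = q / n = 0.003052 / 0.12 = 0.02543 m/d
t = L / v = 216 / 0.02543 = 8493 d
   = 8493 / 365 = 23.3 yr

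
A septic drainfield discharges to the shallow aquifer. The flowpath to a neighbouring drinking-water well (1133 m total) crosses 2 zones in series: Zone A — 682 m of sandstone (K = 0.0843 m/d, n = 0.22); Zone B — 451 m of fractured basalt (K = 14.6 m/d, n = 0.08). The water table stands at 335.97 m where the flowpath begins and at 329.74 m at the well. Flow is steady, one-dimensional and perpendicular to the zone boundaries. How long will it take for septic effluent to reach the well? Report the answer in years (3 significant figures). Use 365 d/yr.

665 years

Total head drop ΔH = 335.97 − 329.74 = 6.23 m
Steady 1-D flow in series ⇒ the Darcy flux q is identical in every zone and the zone head losses add (resistances L/K in series).
Σ(L/K) = 682/0.0843 + 451/14.6 = 8090 + 30.89 = 8121 d
q = ΔH / Σ(L/K) = 6.23 / 8121 = 7.671e-4 m/d (same in every zone)
Zone A: v = q/n = 7.671e-4/0.22 = 0.003487 m/d → t_A = 682/0.003487 = 195600 d
Zone B: v = q/n = 7.671e-4/0.08 = 0.009589 m/d → t_B = 451/0.009589 = 47030 d
Total t = 195600 + 47030 = 242600 d
   = 242600 / 365 = 665 yr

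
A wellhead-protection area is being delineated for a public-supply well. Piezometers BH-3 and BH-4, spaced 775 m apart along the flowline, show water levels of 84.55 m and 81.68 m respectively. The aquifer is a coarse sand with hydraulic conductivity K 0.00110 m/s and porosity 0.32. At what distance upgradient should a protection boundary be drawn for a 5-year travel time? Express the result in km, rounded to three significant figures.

2.01 km

Hydraulic gradient i = (84.55 − 81.68) / 775 = 2.87 / 775 = 0.003703
K = 0.00110 m/s × 86400 s/d = 95.04 m/d
Darcy flux q = K·i = 95.04 × 0.003703 = 0.3520 m/d
Seepage velocity v = q / n = 0.3520 / 0.32 = 1.100 m/d
T = 5 yr × 365 = 1825 d
L = v × T = 1.100 × 1825 = 2007 m
   = 2.01 km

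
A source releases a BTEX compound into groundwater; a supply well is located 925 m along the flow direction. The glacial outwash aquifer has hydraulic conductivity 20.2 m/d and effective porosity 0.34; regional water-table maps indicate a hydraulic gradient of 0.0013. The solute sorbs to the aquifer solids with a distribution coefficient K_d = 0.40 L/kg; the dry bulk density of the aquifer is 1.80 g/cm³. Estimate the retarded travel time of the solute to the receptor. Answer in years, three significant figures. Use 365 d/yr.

q = Ki = 20.2 × 0.0013 = 0.02626 m/d
v = Ki/n = 20.2·0.0013/0.34 = 0.07724 m/d
Retardation R = 1 + ρ_b·K_d/n = 1 + 1.80×0.40/0.34 = 3.118
Contaminant velocity v_c = v/R = 0.07724/3.118 = 0.02477 m/d
t = L/v_c = 925/0.02477 = 37340 d
   = 37340/365 = 102 yr

102 years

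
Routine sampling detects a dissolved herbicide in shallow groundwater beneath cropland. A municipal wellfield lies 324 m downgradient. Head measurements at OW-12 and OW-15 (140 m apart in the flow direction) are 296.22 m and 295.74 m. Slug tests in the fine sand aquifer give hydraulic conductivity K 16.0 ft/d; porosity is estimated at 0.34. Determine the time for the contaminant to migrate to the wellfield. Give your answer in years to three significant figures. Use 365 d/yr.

18.1 years

Hydraulic gradient i = (296.22 − 295.74) / 140 = 0.48 / 140 = 0.003429
K = 16.0 ft/d × 0.3048 = 4.877 m/d
Specific discharge q = 4.877 × 0.003429 = 0.01672 m/d
Average linear velocity = 0.01672 / 0.34 = 0.04918 m/d
t = L / v = 324 / 0.04918 = 6588 d
   = 6588 / 365 = 18.1 yr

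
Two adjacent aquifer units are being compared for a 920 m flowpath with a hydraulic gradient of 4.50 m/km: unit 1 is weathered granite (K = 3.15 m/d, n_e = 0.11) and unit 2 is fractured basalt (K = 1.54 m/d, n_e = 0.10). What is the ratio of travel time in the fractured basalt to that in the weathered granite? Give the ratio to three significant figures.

1.86

Unit 1 (weathered granite): v = 3.15×0.0045/0.11 = 0.1289 m/d, t = 920/0.1289 = 7139 d
Unit 2 (fractured basalt): v = 1.54×0.0045/0.10 = 0.06930 m/d, t = 920/0.06930 = 13280 d
t(fractured basalt) / t(weathered granite) = 13280/7139 = 1.86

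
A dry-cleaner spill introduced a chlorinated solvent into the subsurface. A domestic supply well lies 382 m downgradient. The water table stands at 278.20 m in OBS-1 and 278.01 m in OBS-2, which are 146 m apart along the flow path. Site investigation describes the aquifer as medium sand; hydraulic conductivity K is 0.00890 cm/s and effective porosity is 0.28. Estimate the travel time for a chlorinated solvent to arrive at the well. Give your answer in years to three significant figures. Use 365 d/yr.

29.3 years

Hydraulic gradient i = (278.20 − 278.01) / 146 = 0.19 / 146 = 0.001301
K = 0.00890 cm/s × 864 = 7.690 m/d
Darcy flux q = K·i = 7.690 × 0.001301 = 0.01001 m/d
Average linear velocity = 0.01001 / 0.28 = 0.03574 m/d
t = L / v = 382 / 0.03574 = 10690 d
   = 10690 / 365 = 29.3 yr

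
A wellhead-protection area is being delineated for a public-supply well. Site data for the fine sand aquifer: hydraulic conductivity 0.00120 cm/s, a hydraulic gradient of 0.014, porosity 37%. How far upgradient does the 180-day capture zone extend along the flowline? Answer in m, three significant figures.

K = 0.00120 cm/s × 864 = 1.037 m/d
q = Ki = 1.037 × 0.014 = 0.01452 m/d
Seepage velocity v = q / n = 0.01452 / 0.37 = 0.03923 m/d
L = v × T = 0.03923 × 180 = 7.061 m

7.06 m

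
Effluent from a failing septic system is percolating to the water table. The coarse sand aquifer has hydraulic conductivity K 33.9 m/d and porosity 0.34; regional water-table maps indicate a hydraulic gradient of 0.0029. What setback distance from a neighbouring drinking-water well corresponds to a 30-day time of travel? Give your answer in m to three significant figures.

Darcy flux q = K·i = 33.9 × 0.0029 = 0.09831 m/d
Seepage velocity v = q / n = 0.09831 / 0.34 = 0.2891 m/d
L = v × T = 0.2891 × 30 = 8.674 m

8.67 m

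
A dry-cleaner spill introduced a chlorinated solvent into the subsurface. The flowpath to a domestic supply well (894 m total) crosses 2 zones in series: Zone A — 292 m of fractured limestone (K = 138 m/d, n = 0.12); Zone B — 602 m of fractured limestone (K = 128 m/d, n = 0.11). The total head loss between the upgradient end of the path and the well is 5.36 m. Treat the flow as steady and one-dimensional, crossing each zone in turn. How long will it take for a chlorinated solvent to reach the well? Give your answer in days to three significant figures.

Steady 1-D flow in series ⇒ the Darcy flux q is identical in every zone and the zone head losses add (resistances L/K in series).
Σ(L/K) = 292/138 + 602/128 = 2.116 + 4.703 = 6.819 d
q = ΔH / Σ(L/K) = 5.36 / 6.819 = 0.7860 m/d (same in every zone)
Zone A: v = q/n = 0.7860/0.12 = 6.550 m/d → t_A = 292/6.550 = 44.58 d
Zone B: v = q/n = 0.7860/0.11 = 7.146 m/d → t_B = 602/7.146 = 84.25 d
Total t = 44.58 + 84.25 = 128.8 d

129 days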